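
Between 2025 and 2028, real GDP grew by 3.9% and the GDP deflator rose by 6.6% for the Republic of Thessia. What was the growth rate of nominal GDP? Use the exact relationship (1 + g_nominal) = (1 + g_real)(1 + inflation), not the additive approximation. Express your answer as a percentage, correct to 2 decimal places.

10.76%

(1 + g_nom) = (1 + g_real)(1 + π) = 1.0390 × 1.0660 = 1.10757.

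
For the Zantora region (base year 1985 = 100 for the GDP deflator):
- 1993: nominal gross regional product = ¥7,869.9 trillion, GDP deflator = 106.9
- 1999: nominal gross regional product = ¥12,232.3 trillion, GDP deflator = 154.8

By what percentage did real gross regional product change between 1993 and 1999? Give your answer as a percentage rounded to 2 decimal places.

Deflate each year: 1993 → 7869.9/1.069 = 7361.93; 1999 → 12232.3/1.548 = 7902.00.
So real gross regional product changed by 7902.00/7361.93 − 1 = 0.0734, i.e. 7.34%.

7.34%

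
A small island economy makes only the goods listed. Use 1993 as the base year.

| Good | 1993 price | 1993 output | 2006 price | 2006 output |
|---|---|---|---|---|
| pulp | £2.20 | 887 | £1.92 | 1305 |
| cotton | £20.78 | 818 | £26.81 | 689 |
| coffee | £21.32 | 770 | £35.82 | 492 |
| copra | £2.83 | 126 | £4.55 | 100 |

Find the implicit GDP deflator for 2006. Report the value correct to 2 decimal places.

Nominal GDP 2006 = 1.92·1305 + 26.81·689 + 35.82·492 + 4.55·100 = 39056.13.
Real GDP 2006 (at 1993 prices) = 2.20·1305 + 20.78·689 + 21.32·492 + 2.83·100 = 27960.86.
Deflator = Nominal/Real × 100 = 39056.13/27960.86 × 100 = 139.681.

139.68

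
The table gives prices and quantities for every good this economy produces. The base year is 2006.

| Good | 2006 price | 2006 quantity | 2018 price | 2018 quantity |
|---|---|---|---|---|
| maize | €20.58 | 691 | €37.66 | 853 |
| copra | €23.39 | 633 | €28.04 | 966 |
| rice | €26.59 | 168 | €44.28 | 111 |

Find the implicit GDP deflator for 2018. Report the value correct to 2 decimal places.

Nominal GDP 2018 = 37.66·853 + 28.04·966 + 44.28·111 = 64125.70.
Real GDP 2018 (at 2006 prices) = 20.58·853 + 23.39·966 + 26.59·111 = 43100.97.
Deflator = Nominal/Real × 100 = 64125.70/43100.97 × 100 = 148.780.

148.78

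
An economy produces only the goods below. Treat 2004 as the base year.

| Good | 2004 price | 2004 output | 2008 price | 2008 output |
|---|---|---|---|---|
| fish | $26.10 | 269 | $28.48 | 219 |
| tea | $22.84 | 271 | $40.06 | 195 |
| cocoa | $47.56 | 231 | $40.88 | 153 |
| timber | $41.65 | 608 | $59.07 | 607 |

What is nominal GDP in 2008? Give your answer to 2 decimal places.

$56158.95

Nominal GDP 2008 = Σ (p_2008 × q_2008) = 28.48·219 + 40.06·195 + 40.88·153 + 59.07·607 = 56158.95.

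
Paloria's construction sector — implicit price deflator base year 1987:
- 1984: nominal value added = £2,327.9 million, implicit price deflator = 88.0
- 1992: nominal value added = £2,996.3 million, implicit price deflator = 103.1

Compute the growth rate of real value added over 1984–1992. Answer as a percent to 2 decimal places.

9.86%

Deflate each year: 1984 → 2327.9/0.880 = 2645.34; 1992 → 2996.3/1.031 = 2906.21.
So real value added changed by 2906.21/2645.34 − 1 = 0.0986, i.e. 9.86%.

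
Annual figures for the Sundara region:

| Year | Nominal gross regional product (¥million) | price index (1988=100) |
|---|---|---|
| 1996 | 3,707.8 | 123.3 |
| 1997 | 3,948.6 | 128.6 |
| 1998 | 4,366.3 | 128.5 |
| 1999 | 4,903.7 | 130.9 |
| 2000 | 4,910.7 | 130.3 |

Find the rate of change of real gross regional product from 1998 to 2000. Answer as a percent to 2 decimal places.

Real gross regional product 1998 = 4366.3/1.285 = 3397.90.
Real gross regional product 2000 = 4910.7/1.303 = 3768.76.
Change = 3768.76/3397.90 − 1 = 0.1091.

10.91%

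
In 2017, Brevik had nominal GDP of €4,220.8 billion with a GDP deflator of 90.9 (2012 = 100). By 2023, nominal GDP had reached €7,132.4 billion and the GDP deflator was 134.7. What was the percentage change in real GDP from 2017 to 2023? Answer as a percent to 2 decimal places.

Deflate each year: 2017 → 4220.8/0.909 = 4643.34; 2023 → 7132.4/1.347 = 5295.03.
So real GDP changed by 5295.03/4643.34 − 1 = 0.1403, i.e. 14.03%.

14.03%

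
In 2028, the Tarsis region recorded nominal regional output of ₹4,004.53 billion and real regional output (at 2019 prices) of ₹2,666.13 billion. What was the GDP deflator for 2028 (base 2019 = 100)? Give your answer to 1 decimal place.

150.2

GDP deflator = (Nominal / Real) × 100 = 4004.53 / 2666.13 × 100 = 150.20.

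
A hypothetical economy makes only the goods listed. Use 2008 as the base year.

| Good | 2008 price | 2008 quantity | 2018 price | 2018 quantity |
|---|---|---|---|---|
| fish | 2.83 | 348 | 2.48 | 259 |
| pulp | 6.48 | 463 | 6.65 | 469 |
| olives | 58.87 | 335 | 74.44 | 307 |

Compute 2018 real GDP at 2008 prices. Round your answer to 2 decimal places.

Real GDP 2018 = Σ (p_2008 × q_2018) = 2.83·259 + 6.48·469 + 58.87·307 = 21845.18.

21845.18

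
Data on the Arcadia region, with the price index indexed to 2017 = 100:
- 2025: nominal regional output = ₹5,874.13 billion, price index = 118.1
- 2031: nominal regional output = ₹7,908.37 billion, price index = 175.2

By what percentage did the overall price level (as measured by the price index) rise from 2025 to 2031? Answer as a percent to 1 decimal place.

48.3%

Price-level change = 175.2 / 118.1 − 1 = 0.4835.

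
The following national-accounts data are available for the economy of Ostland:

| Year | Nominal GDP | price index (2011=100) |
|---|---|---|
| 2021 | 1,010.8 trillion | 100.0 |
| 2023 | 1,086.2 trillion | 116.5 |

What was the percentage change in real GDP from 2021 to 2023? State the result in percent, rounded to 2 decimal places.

Deflate each year: 2021 → 1010.8/1.000 = 1010.80; 2023 → 1086.2/1.165 = 932.36.
So real GDP changed by 932.36/1010.80 − 1 = -0.0776, i.e. -7.76%.

-7.76%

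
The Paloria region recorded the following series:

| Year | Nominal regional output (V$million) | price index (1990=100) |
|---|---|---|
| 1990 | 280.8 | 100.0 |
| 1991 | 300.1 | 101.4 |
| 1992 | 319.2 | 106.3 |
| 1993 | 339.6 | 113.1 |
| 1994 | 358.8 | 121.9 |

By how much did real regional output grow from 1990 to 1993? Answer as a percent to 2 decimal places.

Real regional output 1990 = 280.8/1.000 = 280.80.
Real regional output 1993 = 339.6/1.131 = 300.27.
Change = 300.27/280.80 − 1 = 0.0693.

6.93%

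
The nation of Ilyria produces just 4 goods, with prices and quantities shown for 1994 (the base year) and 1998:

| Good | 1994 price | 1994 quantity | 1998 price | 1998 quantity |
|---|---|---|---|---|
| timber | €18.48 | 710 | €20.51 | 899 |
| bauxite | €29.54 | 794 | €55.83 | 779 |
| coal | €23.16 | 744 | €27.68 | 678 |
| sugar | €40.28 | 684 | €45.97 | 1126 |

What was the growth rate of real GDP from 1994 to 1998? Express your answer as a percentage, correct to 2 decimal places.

23.75%

Real GDP 1994 = Nominal GDP 1994 = 18.48·710 + 29.54·794 + 23.16·744 + 40.28·684 = 81358.12.
Real GDP 1998 (at 1994 prices) = 18.48·899 + 29.54·779 + 23.16·678 + 40.28·1126 = 100682.94.
Real growth = 100682.94/81358.12 − 1 = 0.2375.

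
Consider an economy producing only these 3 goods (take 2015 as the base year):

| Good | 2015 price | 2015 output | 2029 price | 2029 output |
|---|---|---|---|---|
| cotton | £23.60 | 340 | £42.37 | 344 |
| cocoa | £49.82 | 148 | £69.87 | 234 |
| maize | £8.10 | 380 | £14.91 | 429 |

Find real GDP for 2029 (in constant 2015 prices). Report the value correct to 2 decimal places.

Real GDP 2029 = Σ (p_2015 × q_2029) = 23.60·344 + 49.82·234 + 8.10·429 = 23251.18.

£23251.18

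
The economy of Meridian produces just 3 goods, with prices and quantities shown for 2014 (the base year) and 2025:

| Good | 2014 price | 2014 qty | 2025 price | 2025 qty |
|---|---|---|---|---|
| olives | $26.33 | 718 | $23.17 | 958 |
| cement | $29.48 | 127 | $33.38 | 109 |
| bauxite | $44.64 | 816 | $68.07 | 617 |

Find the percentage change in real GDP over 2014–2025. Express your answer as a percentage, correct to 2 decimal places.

-5.24%

Real GDP 2014 = Nominal GDP 2014 = 26.33·718 + 29.48·127 + 44.64·816 = 59075.14.
Real GDP 2025 (at 2014 prices) = 26.33·958 + 29.48·109 + 44.64·617 = 55980.34.
Real growth = 55980.34/59075.14 − 1 = -0.0524.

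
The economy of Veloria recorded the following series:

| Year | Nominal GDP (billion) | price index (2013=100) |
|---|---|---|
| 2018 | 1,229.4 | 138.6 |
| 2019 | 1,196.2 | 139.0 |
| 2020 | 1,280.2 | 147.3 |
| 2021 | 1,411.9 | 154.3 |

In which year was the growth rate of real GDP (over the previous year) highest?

2021

2019: real = 1196.2/1.390 = 860.58; growth vs 2018 (887.01) = -2.98%.
2020: real = 1280.2/1.473 = 869.11; growth vs 2019 (860.58) = 0.99%.
2021: real = 1411.9/1.543 = 915.04; growth vs 2020 (869.11) = 5.28%.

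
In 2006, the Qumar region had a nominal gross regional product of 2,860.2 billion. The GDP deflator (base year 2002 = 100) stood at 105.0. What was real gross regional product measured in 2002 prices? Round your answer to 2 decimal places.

Real gross regional product = Nominal / (GDP deflator/100) = 2860.2 / 1.050 = 2724.00.

2,724.00 billion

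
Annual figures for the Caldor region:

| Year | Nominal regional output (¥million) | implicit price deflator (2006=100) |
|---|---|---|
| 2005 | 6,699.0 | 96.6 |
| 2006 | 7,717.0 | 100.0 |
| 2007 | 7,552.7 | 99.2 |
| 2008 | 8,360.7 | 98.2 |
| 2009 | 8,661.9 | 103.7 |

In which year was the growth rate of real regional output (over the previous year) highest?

2006: real = 7717.0/1.000 = 7717.00; growth vs 2005 (6934.78) = 11.28%.
2007: real = 7552.7/0.992 = 7613.61; growth vs 2006 (7717.00) = -1.34%.
2008: real = 8360.7/0.982 = 8513.95; growth vs 2007 (7613.61) = 11.83%.
2009: real = 8661.9/1.037 = 8352.84; growth vs 2008 (8513.95) = -1.89%.

2008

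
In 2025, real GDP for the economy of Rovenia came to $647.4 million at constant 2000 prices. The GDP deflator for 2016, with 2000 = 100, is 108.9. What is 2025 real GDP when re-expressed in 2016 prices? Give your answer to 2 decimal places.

$705.02 million

Real GDP in 2016 prices = Real GDP in 2000 prices × (P_2016/P_2000) = 647.4 × 1.089 = 705.02.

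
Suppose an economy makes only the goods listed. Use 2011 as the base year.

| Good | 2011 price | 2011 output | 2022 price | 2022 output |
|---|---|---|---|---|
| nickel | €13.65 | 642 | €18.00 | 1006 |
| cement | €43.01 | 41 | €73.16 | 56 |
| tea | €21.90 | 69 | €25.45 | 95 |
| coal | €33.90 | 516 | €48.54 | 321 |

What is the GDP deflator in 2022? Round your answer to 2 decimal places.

Nominal GDP 2022 = 18.00·1006 + 73.16·56 + 25.45·95 + 48.54·321 = 40204.05.
Real GDP 2022 (at 2011 prices) = 13.65·1006 + 43.01·56 + 21.90·95 + 33.90·321 = 29102.86.
Deflator = Nominal/Real × 100 = 40204.05/29102.86 × 100 = 138.145.

138.14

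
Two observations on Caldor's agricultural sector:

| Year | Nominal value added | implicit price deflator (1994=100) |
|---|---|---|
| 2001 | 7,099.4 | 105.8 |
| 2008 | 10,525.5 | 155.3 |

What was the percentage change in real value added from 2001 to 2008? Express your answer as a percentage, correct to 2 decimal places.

Real value added 2001 = 7099.4 / 1.058 = 6710.21.
Real value added 2008 = 10525.5 / 1.553 = 6777.53.
Real growth = 6777.53 / 6710.21 − 1 = 0.0100.

1.00%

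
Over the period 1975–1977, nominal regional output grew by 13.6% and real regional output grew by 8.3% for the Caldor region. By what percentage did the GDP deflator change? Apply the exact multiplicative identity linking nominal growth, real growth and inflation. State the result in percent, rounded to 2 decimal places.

(1 + g_nom) = (1 + g_real)(1 + π), so π = 1.1360 / 1.0830 − 1 = 0.04894.

4.89%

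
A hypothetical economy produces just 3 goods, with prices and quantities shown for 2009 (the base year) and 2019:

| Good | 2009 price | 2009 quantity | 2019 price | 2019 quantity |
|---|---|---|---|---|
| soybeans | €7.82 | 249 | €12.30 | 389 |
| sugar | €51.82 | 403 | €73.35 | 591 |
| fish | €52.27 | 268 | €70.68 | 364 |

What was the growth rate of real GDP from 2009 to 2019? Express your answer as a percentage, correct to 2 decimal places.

43.04%

Real GDP 2009 = Nominal GDP 2009 = 7.82·249 + 51.82·403 + 52.27·268 = 36839.00.
Real GDP 2019 (at 2009 prices) = 7.82·389 + 51.82·591 + 52.27·364 = 52693.88.
Real growth = 52693.88/36839.00 − 1 = 0.4304.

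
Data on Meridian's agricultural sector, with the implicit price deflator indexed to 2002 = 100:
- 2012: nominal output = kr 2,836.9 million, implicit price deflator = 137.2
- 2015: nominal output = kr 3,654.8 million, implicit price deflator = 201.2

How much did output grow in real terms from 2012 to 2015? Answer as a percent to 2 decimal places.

Deflate each year: 2012 → 2836.9/1.372 = 2067.71; 2015 → 3654.8/2.012 = 1816.50.
So real output changed by 1816.50/2067.71 − 1 = -0.1215, i.e. -12.15%.

-12.15%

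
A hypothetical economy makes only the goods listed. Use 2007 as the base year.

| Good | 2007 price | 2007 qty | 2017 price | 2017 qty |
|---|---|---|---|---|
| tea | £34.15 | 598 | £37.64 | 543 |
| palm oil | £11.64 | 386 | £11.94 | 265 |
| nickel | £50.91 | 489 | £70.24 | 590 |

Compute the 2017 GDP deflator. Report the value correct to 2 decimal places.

125.90

Nominal GDP 2017 = 37.64·543 + 11.94·265 + 70.24·590 = 65044.22.
Real GDP 2017 (at 2007 prices) = 34.15·543 + 11.64·265 + 50.91·590 = 51664.95.
Deflator = Nominal/Real × 100 = 65044.22/51664.95 × 100 = 125.896.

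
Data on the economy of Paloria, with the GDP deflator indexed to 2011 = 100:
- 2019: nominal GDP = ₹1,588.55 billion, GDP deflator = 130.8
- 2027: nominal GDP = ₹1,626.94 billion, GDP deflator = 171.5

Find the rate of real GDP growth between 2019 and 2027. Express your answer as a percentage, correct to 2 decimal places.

Real GDP 2019 = 1588.55 / 1.308 = 1214.49.
Real GDP 2027 = 1626.94 / 1.715 = 948.65.
Real growth = 948.65 / 1214.49 − 1 = -0.2189.

-21.89%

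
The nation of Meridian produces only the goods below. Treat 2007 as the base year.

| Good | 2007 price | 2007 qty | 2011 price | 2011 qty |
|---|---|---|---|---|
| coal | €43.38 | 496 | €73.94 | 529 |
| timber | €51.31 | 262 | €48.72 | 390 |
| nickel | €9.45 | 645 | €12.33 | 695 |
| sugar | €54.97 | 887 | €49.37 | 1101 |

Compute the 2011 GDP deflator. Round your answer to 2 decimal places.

109.99

Nominal GDP 2011 = 73.94·529 + 48.72·390 + 12.33·695 + 49.37·1101 = 121040.78.
Real GDP 2011 (at 2007 prices) = 43.38·529 + 51.31·390 + 9.45·695 + 54.97·1101 = 110048.64.
Deflator = Nominal/Real × 100 = 121040.78/110048.64 × 100 = 109.988.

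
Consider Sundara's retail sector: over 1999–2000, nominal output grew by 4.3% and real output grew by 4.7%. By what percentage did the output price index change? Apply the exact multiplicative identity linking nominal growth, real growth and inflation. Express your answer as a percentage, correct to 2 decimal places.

(1 + g_nom) = (1 + g_real)(1 + π), so π = 1.0430 / 1.0470 − 1 = -0.00382.

-0.38%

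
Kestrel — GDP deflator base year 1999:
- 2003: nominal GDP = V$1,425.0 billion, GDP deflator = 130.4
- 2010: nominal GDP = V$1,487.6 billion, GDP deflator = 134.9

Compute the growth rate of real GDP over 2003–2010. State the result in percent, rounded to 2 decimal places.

0.91%

Deflate each year: 2003 → 1425.0/1.304 = 1092.79; 2010 → 1487.6/1.349 = 1102.74.
So real GDP changed by 1102.74/1092.79 − 1 = 0.0091, i.e. 0.91%.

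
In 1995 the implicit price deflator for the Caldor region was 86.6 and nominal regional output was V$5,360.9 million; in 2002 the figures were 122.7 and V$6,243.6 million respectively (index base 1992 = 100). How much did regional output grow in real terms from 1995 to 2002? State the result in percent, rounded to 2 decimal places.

-17.80%

Deflate each year: 1995 → 5360.9/0.866 = 6190.42; 2002 → 6243.6/1.227 = 5088.51.
So real regional output changed by 5088.51/6190.42 − 1 = -0.1780, i.e. -17.80%.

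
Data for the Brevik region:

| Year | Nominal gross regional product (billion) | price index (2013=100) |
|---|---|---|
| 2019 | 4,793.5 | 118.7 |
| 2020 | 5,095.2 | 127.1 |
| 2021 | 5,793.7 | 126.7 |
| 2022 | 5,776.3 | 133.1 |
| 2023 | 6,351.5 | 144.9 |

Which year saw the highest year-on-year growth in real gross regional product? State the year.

2020: real = 5095.2/1.271 = 4008.81; growth vs 2019 (4038.33) = -0.73%.
2021: real = 5793.7/1.267 = 4572.77; growth vs 2020 (4008.81) = 14.07%.
2022: real = 5776.3/1.331 = 4339.82; growth vs 2021 (4572.77) = -5.09%.
2023: real = 6351.5/1.449 = 4383.37; growth vs 2022 (4339.82) = 1.00%.

2021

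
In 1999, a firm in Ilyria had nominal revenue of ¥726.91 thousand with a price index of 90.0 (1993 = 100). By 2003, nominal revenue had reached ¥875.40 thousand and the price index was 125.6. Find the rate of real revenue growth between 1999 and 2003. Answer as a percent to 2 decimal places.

Deflate each year: 1999 → 726.91/0.900 = 807.68; 2003 → 875.40/1.256 = 696.97.
So real revenue changed by 696.97/807.68 − 1 = -0.1371, i.e. -13.71%.

-13.71%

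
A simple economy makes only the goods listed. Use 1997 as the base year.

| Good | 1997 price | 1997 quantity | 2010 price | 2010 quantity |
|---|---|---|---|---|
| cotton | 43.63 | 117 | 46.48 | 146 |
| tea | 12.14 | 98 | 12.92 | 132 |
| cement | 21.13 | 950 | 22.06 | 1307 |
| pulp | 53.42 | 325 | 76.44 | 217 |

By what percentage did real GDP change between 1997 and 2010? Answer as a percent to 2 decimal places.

Real GDP 1997 = Nominal GDP 1997 = 43.63·117 + 12.14·98 + 21.13·950 + 53.42·325 = 43729.43.
Real GDP 2010 (at 1997 prices) = 43.63·146 + 12.14·132 + 21.13·1307 + 53.42·217 = 47181.51.
Real growth = 47181.51/43729.43 − 1 = 0.0789.

7.89%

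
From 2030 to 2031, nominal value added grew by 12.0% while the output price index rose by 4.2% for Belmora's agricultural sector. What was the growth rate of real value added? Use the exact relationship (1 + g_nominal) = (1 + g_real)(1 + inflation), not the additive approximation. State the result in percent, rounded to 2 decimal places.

7.49%

(1 + g_nom) = (1 + g_real)(1 + π), so g_real = 1.1200 / 1.0420 − 1 = 0.07486.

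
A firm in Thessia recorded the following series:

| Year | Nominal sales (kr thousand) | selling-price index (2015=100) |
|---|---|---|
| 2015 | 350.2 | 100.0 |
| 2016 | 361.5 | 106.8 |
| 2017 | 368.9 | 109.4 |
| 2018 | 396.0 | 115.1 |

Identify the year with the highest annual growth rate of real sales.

2018

2016: real = 361.5/1.068 = 338.48; growth vs 2015 (350.20) = -3.35%.
2017: real = 368.9/1.094 = 337.20; growth vs 2016 (338.48) = -0.38%.
2018: real = 396.0/1.151 = 344.05; growth vs 2017 (337.20) = 2.03%.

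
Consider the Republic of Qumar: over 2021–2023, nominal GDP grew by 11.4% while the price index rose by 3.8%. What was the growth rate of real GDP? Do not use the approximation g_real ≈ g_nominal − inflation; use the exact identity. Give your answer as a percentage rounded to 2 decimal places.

7.32%

(1 + g_nom) = (1 + g_real)(1 + π), so g_real = 1.1140 / 1.0380 − 1 = 0.07322.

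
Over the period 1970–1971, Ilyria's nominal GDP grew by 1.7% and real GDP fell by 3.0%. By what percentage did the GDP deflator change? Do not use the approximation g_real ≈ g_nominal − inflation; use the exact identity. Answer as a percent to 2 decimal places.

4.85%

(1 + g_nom) = (1 + g_real)(1 + π), so π = 1.0170 / 0.9700 − 1 = 0.04845.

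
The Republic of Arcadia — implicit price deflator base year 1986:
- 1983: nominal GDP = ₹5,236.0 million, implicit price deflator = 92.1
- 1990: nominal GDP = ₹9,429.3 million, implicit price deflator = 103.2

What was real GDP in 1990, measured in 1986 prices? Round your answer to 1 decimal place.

₹9,136.9 million

Real GDP = Nominal / (implicit price deflator/100) = 9429.3 / 1.032 = 9136.92.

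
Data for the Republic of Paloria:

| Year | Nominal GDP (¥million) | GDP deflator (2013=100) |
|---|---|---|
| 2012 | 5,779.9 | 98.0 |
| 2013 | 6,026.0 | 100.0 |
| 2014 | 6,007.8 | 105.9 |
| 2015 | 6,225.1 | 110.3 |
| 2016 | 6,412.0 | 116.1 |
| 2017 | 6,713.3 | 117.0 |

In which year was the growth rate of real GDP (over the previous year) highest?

2013: real = 6026.0/1.000 = 6026.00; growth vs 2012 (5897.86) = 2.17%.
2014: real = 6007.8/1.059 = 5673.09; growth vs 2013 (6026.00) = -5.86%.
2015: real = 6225.1/1.103 = 5643.79; growth vs 2014 (5673.09) = -0.52%.
2016: real = 6412.0/1.161 = 5522.83; growth vs 2015 (5643.79) = -2.14%.
2017: real = 6713.3/1.170 = 5737.86; growth vs 2016 (5522.83) = 3.89%.

2017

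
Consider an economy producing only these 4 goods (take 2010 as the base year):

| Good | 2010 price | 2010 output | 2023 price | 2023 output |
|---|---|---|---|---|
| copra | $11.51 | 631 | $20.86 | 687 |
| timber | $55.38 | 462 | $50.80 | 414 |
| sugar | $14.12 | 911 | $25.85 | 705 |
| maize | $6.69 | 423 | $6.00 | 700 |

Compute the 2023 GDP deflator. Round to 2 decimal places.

Nominal GDP 2023 = 20.86·687 + 50.80·414 + 25.85·705 + 6.00·700 = 57786.27.
Real GDP 2023 (at 2010 prices) = 11.51·687 + 55.38·414 + 14.12·705 + 6.69·700 = 45472.29.
Deflator = Nominal/Real × 100 = 57786.27/45472.29 × 100 = 127.080.

127.08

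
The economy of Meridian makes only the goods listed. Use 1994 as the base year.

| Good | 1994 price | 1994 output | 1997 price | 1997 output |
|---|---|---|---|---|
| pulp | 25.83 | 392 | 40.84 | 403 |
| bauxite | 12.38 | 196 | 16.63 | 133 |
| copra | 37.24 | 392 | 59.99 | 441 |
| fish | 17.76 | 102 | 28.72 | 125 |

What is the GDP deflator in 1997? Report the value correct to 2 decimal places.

158.69

Nominal GDP 1997 = 40.84·403 + 16.63·133 + 59.99·441 + 28.72·125 = 48715.90.
Real GDP 1997 (at 1994 prices) = 25.83·403 + 12.38·133 + 37.24·441 + 17.76·125 = 30698.87.
Deflator = Nominal/Real × 100 = 48715.90/30698.87 × 100 = 158.690.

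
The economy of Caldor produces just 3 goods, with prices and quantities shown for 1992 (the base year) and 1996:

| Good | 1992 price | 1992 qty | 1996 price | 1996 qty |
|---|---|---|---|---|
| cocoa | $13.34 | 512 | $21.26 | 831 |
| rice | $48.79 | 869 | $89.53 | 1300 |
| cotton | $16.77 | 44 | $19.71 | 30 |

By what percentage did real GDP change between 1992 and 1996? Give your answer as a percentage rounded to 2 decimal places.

50.13%

Real GDP 1992 = Nominal GDP 1992 = 13.34·512 + 48.79·869 + 16.77·44 = 49966.47.
Real GDP 1996 (at 1992 prices) = 13.34·831 + 48.79·1300 + 16.77·30 = 75015.64.
Real growth = 75015.64/49966.47 − 1 = 0.5013.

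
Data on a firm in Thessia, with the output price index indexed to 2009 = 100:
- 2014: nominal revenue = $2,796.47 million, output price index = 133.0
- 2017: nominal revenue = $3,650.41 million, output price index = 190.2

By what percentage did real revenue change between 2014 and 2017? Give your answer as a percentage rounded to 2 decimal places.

Deflate each year: 2014 → 2796.47/1.330 = 2102.61; 2017 → 3650.41/1.902 = 1919.25.
So real revenue changed by 1919.25/2102.61 − 1 = -0.0872, i.e. -8.72%.

-8.72%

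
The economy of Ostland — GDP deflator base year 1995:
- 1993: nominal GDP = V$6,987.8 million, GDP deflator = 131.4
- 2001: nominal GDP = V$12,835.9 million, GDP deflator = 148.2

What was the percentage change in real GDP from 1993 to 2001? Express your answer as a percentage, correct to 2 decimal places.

62.87%

Real GDP 1993 = 6987.8 / 1.314 = 5317.96.
Real GDP 2001 = 12835.9 / 1.482 = 8661.20.
Real growth = 8661.20 / 5317.96 − 1 = 0.6287.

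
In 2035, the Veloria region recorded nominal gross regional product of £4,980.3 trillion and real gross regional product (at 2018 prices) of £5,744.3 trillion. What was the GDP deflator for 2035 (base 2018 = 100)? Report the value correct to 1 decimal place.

GDP deflator = (Nominal / Real) × 100 = 4980.3 / 5744.3 × 100 = 86.70.

86.7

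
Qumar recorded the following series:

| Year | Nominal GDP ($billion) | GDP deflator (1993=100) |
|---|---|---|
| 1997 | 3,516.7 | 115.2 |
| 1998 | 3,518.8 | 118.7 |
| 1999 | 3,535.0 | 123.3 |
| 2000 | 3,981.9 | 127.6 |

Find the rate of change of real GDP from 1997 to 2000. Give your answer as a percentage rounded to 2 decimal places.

Real GDP 1997 = 3516.7/1.152 = 3052.69.
Real GDP 2000 = 3981.9/1.276 = 3120.61.
Change = 3120.61/3052.69 − 1 = 0.0222.

2.22%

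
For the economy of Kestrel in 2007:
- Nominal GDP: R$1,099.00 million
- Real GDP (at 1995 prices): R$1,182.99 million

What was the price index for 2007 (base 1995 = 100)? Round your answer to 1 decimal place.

price index = (Nominal / Real) × 100 = 1099.00 / 1182.99 × 100 = 92.90.

92.9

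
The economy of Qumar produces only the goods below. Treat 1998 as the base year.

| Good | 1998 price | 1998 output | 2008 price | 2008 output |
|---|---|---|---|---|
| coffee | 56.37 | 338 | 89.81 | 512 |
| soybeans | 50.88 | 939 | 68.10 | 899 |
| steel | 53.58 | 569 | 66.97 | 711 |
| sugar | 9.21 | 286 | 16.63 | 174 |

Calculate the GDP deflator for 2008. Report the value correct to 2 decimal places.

137.98

Nominal GDP 2008 = 89.81·512 + 68.10·899 + 66.97·711 + 16.63·174 = 157713.91.
Real GDP 2008 (at 1998 prices) = 56.37·512 + 50.88·899 + 53.58·711 + 9.21·174 = 114300.48.
Deflator = Nominal/Real × 100 = 157713.91/114300.48 × 100 = 137.982.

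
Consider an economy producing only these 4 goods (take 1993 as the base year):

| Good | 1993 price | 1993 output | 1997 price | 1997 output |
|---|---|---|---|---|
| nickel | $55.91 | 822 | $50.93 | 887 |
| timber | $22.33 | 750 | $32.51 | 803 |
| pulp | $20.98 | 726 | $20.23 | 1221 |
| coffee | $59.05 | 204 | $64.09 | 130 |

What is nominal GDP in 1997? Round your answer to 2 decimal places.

Nominal GDP 1997 = Σ (p_1997 × q_1997) = 50.93·887 + 32.51·803 + 20.23·1221 + 64.09·130 = 104312.97.

$104312.97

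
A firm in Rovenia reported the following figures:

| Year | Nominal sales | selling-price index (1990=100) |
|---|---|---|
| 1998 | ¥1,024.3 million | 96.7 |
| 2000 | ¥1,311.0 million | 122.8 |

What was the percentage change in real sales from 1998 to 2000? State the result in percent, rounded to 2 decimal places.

0.79%

Real sales 1998 = 1024.3 / 0.967 = 1059.26.
Real sales 2000 = 1311.0 / 1.228 = 1067.59.
Real growth = 1067.59 / 1059.26 − 1 = 0.0079.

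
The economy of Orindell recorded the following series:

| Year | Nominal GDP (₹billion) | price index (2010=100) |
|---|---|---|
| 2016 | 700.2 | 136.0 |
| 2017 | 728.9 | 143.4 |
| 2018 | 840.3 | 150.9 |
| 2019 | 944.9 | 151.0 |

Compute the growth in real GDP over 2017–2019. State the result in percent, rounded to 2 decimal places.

Real GDP 2017 = 728.9/1.434 = 508.30.
Real GDP 2019 = 944.9/1.510 = 625.76.
Change = 625.76/508.30 − 1 = 0.2311.

23.11%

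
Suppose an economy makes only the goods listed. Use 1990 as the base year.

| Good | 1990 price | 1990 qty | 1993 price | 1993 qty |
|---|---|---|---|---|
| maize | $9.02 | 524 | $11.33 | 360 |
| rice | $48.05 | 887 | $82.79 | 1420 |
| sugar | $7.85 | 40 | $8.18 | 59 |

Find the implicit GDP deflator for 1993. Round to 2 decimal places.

Nominal GDP 1993 = 11.33·360 + 82.79·1420 + 8.18·59 = 122123.22.
Real GDP 1993 (at 1990 prices) = 9.02·360 + 48.05·1420 + 7.85·59 = 71941.35.
Deflator = Nominal/Real × 100 = 122123.22/71941.35 × 100 = 169.754.

169.75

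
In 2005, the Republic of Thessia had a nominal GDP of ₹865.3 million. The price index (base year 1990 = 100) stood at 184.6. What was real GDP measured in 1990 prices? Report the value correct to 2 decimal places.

₹468.74 million

Real GDP = Nominal / (price index/100) = 865.3 / 1.846 = 468.74.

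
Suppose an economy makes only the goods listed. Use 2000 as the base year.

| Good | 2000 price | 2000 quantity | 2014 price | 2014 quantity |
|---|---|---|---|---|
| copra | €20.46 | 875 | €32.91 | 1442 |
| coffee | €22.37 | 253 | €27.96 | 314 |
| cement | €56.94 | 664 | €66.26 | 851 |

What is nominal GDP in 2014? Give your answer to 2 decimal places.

Nominal GDP 2014 = Σ (p_2014 × q_2014) = 32.91·1442 + 27.96·314 + 66.26·851 = 112622.92.

€112622.92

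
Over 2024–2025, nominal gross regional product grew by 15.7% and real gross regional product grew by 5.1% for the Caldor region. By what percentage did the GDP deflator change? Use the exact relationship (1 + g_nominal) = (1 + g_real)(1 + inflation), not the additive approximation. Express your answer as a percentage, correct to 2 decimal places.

10.09%

(1 + g_nom) = (1 + g_real)(1 + π), so π = 1.1570 / 1.0510 − 1 = 0.10086.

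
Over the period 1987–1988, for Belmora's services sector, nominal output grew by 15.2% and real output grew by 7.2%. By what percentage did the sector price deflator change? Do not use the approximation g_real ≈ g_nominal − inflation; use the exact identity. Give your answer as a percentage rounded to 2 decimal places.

7.46%

(1 + g_nom) = (1 + g_real)(1 + π), so π = 1.1520 / 1.0720 − 1 = 0.07463.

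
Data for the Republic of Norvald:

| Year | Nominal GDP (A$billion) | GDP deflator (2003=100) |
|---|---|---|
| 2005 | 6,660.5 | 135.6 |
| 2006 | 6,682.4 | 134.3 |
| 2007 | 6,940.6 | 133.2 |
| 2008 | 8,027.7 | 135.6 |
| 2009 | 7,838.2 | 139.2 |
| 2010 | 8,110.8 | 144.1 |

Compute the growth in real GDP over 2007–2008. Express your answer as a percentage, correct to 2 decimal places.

Real GDP 2007 = 6940.6/1.332 = 5210.66.
Real GDP 2008 = 8027.7/1.356 = 5920.13.
Change = 5920.13/5210.66 − 1 = 0.1362.

13.62%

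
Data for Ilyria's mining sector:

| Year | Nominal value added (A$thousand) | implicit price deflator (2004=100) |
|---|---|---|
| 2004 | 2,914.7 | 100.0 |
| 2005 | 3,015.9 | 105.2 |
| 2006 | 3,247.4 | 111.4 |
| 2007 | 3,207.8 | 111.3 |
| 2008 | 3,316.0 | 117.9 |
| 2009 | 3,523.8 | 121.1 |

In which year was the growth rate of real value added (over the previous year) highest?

2009

2005: real = 3015.9/1.052 = 2866.83; growth vs 2004 (2914.70) = -1.64%.
2006: real = 3247.4/1.114 = 2915.08; growth vs 2005 (2866.83) = 1.68%.
2007: real = 3207.8/1.113 = 2882.12; growth vs 2006 (2915.08) = -1.13%.
2008: real = 3316.0/1.179 = 2812.55; growth vs 2007 (2882.12) = -2.41%.
2009: real = 3523.8/1.211 = 2909.83; growth vs 2008 (2812.55) = 3.46%.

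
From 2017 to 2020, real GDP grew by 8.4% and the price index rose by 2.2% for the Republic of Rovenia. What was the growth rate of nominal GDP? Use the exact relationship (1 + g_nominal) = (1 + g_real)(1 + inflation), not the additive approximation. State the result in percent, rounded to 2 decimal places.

10.78%

(1 + g_nom) = (1 + g_real)(1 + π) = 1.0840 × 1.0220 = 1.10785.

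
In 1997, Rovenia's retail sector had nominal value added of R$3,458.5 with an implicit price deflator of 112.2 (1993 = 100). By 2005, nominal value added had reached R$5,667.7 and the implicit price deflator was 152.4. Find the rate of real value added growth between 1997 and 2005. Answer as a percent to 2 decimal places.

20.65%

Deflate each year: 1997 → 3458.5/1.122 = 3082.44; 2005 → 5667.7/1.524 = 3718.96.
So real value added changed by 3718.96/3082.44 − 1 = 0.2065, i.e. 20.65%.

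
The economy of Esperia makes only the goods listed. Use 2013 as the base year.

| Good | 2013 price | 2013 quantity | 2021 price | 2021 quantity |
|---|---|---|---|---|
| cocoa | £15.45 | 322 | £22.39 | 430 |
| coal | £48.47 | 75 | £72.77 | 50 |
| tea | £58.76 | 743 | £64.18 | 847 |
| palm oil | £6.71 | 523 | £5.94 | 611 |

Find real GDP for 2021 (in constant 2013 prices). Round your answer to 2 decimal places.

Real GDP 2021 = Σ (p_2013 × q_2021) = 15.45·430 + 48.47·50 + 58.76·847 + 6.71·611 = 62936.53.

£62936.53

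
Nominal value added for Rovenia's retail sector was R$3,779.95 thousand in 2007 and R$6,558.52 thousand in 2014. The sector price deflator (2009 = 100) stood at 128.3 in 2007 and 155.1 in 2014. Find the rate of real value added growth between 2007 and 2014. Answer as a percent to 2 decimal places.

Deflate each year: 2007 → 3779.95/1.283 = 2946.18; 2014 → 6558.52/1.551 = 4228.58.
So real value added changed by 4228.58/2946.18 − 1 = 0.4353, i.e. 43.53%.

43.53%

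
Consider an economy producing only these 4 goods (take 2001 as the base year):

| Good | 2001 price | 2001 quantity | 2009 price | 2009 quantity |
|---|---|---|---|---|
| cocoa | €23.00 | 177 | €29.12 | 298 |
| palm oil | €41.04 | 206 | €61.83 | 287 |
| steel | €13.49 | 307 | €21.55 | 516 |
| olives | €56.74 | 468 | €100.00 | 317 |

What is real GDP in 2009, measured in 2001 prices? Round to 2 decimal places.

€43579.90

Real GDP 2009 = Σ (p_2001 × q_2009) = 23.00·298 + 41.04·287 + 13.49·516 + 56.74·317 = 43579.90.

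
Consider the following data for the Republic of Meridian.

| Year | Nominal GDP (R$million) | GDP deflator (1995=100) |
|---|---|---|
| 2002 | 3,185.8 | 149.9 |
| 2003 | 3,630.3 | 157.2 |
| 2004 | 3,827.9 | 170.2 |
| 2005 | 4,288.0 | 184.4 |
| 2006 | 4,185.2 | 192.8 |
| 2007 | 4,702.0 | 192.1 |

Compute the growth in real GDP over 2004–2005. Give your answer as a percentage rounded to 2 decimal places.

3.39%

Real GDP 2004 = 3827.9/1.702 = 2249.06.
Real GDP 2005 = 4288.0/1.844 = 2325.38.
Change = 2325.38/2249.06 − 1 = 0.0339.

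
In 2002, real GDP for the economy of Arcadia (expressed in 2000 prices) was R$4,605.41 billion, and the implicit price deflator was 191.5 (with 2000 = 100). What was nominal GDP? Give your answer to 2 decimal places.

R$8,819.36 billion

Nominal GDP = Real × (implicit price deflator/100) = 4605.41 × 1.915 = 8819.36.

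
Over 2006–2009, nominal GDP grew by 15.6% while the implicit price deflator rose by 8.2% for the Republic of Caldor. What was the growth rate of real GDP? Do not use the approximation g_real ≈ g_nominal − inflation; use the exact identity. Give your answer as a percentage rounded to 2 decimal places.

(1 + g_nom) = (1 + g_real)(1 + π), so g_real = 1.1560 / 1.0820 − 1 = 0.06839.

6.84%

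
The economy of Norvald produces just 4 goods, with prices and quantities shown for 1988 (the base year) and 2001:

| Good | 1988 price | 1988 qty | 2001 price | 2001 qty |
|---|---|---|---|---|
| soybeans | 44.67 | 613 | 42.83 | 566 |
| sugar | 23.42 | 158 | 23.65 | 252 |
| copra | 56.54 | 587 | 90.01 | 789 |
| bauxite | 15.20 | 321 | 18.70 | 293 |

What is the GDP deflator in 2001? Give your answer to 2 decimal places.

Nominal GDP 2001 = 42.83·566 + 23.65·252 + 90.01·789 + 18.70·293 = 106698.57.
Real GDP 2001 (at 1988 prices) = 44.67·566 + 23.42·252 + 56.54·789 + 15.20·293 = 80248.72.
Deflator = Nominal/Real × 100 = 106698.57/80248.72 × 100 = 132.960.

132.96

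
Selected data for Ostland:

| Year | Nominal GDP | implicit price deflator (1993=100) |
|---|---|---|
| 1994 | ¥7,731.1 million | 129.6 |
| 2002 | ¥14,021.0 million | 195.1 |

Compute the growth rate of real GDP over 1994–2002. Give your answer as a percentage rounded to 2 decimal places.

Deflate each year: 1994 → 7731.1/1.296 = 5965.35; 2002 → 14021.0/1.951 = 7186.57.
So real GDP changed by 7186.57/5965.35 − 1 = 0.2047, i.e. 20.47%.

20.47%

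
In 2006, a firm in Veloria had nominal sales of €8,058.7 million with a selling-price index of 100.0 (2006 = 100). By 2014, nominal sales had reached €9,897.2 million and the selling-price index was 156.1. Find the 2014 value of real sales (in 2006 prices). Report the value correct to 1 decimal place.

€6,340.3 million

Real sales = Nominal / (selling-price index/100) = 9897.2 / 1.561 = 6340.29.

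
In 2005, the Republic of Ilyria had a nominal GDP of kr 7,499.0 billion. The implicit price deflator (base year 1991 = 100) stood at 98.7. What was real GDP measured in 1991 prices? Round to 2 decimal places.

kr 7,597.77 billion

Real GDP = Nominal / (implicit price deflator/100) = 7499.0 / 0.987 = 7597.77.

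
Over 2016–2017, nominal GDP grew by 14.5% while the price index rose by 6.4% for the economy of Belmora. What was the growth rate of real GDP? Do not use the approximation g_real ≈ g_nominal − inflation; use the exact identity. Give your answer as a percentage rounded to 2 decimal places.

7.61%

(1 + g_nom) = (1 + g_real)(1 + π), so g_real = 1.1450 / 1.0640 − 1 = 0.07613.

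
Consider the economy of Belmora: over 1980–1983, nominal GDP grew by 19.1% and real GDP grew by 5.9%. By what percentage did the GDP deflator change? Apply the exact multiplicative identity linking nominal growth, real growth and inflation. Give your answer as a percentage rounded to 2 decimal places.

12.46%

(1 + g_nom) = (1 + g_real)(1 + π), so π = 1.1910 / 1.0590 − 1 = 0.12465.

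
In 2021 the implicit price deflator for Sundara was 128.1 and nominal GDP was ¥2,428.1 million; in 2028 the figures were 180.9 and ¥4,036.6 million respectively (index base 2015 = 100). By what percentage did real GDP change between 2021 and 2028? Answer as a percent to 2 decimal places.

Real GDP 2021 = 2428.1 / 1.281 = 1895.47.
Real GDP 2028 = 4036.6 / 1.809 = 2231.40.
Real growth = 2231.40 / 1895.47 − 1 = 0.1772.

17.72%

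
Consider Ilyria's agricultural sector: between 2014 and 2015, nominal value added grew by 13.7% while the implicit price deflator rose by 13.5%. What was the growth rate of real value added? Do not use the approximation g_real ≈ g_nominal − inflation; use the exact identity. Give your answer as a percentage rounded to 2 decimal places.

(1 + g_nom) = (1 + g_real)(1 + π), so g_real = 1.1370 / 1.1350 − 1 = 0.00176.

0.18%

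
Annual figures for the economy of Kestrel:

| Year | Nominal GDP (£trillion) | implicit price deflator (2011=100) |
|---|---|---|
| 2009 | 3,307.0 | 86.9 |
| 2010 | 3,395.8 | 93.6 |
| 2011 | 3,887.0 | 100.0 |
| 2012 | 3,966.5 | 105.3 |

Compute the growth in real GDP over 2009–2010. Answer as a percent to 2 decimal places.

Real GDP 2009 = 3307.0/0.869 = 3805.52.
Real GDP 2010 = 3395.8/0.936 = 3627.99.
Change = 3627.99/3805.52 − 1 = -0.0467.

-4.67%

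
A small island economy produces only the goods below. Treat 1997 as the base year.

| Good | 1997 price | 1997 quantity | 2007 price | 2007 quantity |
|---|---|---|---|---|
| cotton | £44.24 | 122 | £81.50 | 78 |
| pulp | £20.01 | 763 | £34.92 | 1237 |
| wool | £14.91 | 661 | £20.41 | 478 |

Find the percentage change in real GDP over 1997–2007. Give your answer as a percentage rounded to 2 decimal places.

15.76%

Real GDP 1997 = Nominal GDP 1997 = 44.24·122 + 20.01·763 + 14.91·661 = 30520.42.
Real GDP 2007 (at 1997 prices) = 44.24·78 + 20.01·1237 + 14.91·478 = 35330.07.
Real growth = 35330.07/30520.42 − 1 = 0.1576.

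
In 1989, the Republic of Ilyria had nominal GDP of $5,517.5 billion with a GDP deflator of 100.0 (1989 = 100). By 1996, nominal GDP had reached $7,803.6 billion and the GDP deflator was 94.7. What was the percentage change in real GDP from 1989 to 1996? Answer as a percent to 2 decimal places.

49.35%

Real GDP 1989 = 5517.5 / 1.000 = 5517.50.
Real GDP 1996 = 7803.6 / 0.947 = 8240.34.
Real growth = 8240.34 / 5517.50 − 1 = 0.4935.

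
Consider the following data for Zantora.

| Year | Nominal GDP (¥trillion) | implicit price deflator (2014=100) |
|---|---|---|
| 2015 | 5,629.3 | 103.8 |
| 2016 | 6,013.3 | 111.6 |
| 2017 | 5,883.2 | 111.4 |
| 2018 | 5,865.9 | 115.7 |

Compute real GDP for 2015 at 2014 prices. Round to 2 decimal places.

Real GDP 2015 = 5629.3 / 1.038 = 5423.22.

¥5,423.22 trillion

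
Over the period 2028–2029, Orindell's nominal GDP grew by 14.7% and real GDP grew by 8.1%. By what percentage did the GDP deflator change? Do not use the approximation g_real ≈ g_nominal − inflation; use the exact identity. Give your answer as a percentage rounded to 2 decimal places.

6.11%

(1 + g_nom) = (1 + g_real)(1 + π), so π = 1.1470 / 1.0810 − 1 = 0.06105.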